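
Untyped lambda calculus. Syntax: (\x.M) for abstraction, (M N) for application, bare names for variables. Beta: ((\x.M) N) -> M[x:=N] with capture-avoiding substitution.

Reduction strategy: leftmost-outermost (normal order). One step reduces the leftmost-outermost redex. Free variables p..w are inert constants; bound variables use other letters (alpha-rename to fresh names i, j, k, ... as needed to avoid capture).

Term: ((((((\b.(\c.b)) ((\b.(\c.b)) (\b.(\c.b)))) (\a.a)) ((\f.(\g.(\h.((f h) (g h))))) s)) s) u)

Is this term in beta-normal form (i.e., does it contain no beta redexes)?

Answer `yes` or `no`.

Answer: no

Derivation:
Term: ((((((\b.(\c.b)) ((\b.(\c.b)) (\b.(\c.b)))) (\a.a)) ((\f.(\g.(\h.((f h) (g h))))) s)) s) u)
Found 3 beta redex(es).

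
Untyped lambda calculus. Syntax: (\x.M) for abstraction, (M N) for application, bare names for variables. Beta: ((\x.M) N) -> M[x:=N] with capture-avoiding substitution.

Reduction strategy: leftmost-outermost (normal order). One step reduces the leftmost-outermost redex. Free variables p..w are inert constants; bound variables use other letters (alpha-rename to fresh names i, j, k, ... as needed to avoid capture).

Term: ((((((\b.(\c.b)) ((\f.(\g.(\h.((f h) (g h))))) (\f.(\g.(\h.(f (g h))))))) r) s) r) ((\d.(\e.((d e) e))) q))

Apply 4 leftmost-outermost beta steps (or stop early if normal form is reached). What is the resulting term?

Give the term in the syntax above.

Step 0: ((((((\b.(\c.b)) ((\f.(\g.(\h.((f h) (g h))))) (\f.(\g.(\h.(f (g h))))))) r) s) r) ((\d.(\e.((d e) e))) q))
Step 1: (((((\c.((\f.(\g.(\h.((f h) (g h))))) (\f.(\g.(\h.(f (g h))))))) r) s) r) ((\d.(\e.((d e) e))) q))
Step 2: (((((\f.(\g.(\h.((f h) (g h))))) (\f.(\g.(\h.(f (g h)))))) s) r) ((\d.(\e.((d e) e))) q))
Step 3: ((((\g.(\h.(((\f.(\g.(\h.(f (g h))))) h) (g h)))) s) r) ((\d.(\e.((d e) e))) q))
Step 4: (((\h.(((\f.(\g.(\h.(f (g h))))) h) (s h))) r) ((\d.(\e.((d e) e))) q))

Answer: (((\h.(((\f.(\g.(\h.(f (g h))))) h) (s h))) r) ((\d.(\e.((d e) e))) q))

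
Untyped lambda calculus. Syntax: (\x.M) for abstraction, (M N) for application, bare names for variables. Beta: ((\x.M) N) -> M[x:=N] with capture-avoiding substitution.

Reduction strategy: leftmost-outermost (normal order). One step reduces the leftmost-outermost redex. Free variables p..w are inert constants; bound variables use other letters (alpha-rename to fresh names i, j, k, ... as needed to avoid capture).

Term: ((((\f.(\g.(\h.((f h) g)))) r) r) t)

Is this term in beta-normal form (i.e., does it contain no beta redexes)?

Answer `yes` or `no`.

Answer: no

Derivation:
Term: ((((\f.(\g.(\h.((f h) g)))) r) r) t)
Found 1 beta redex(es).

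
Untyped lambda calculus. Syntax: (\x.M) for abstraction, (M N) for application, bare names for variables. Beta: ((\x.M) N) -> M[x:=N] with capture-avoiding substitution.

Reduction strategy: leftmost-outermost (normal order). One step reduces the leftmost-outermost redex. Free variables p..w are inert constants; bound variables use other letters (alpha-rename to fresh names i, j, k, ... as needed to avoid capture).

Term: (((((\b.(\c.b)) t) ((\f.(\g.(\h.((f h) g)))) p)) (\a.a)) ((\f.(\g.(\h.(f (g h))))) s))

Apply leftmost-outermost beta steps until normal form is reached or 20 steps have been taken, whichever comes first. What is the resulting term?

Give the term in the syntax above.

Answer: ((t (\a.a)) (\g.(\h.(s (g h)))))

Derivation:
Step 0: (((((\b.(\c.b)) t) ((\f.(\g.(\h.((f h) g)))) p)) (\a.a)) ((\f.(\g.(\h.(f (g h))))) s))
Step 1: ((((\c.t) ((\f.(\g.(\h.((f h) g)))) p)) (\a.a)) ((\f.(\g.(\h.(f (g h))))) s))
Step 2: ((t (\a.a)) ((\f.(\g.(\h.(f (g h))))) s))
Step 3: ((t (\a.a)) (\g.(\h.(s (g h)))))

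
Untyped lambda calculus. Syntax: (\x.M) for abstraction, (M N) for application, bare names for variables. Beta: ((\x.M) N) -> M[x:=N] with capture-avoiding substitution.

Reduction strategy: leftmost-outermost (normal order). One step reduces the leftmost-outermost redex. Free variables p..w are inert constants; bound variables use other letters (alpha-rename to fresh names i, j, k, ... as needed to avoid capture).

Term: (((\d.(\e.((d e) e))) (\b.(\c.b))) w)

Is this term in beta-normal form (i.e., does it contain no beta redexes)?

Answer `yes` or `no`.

Term: (((\d.(\e.((d e) e))) (\b.(\c.b))) w)
Found 1 beta redex(es).

Answer: no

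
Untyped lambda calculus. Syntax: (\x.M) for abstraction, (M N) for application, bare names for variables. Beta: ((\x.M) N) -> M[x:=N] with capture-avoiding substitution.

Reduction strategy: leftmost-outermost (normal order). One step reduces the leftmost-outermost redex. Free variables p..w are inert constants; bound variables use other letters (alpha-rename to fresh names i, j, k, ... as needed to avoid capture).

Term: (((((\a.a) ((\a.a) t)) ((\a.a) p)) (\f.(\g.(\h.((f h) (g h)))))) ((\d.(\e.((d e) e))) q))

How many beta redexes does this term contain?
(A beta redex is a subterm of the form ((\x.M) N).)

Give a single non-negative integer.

Answer: 4

Derivation:
Term: (((((\a.a) ((\a.a) t)) ((\a.a) p)) (\f.(\g.(\h.((f h) (g h)))))) ((\d.(\e.((d e) e))) q))
  Redex: ((\a.a) ((\a.a) t))
  Redex: ((\a.a) t)
  Redex: ((\a.a) p)
  Redex: ((\d.(\e.((d e) e))) q)
Total redexes: 4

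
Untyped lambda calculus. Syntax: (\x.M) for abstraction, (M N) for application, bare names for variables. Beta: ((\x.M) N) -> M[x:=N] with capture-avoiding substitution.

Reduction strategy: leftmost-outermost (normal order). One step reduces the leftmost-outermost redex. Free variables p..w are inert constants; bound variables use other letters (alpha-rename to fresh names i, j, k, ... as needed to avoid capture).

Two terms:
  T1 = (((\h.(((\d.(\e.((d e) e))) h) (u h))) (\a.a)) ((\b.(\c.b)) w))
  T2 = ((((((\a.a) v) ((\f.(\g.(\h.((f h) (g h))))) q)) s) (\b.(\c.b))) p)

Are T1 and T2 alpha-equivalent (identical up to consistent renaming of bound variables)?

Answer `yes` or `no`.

Answer: no

Derivation:
Term 1: (((\h.(((\d.(\e.((d e) e))) h) (u h))) (\a.a)) ((\b.(\c.b)) w))
Term 2: ((((((\a.a) v) ((\f.(\g.(\h.((f h) (g h))))) q)) s) (\b.(\c.b))) p)
Alpha-equivalence: compare structure up to binder renaming.
Result: False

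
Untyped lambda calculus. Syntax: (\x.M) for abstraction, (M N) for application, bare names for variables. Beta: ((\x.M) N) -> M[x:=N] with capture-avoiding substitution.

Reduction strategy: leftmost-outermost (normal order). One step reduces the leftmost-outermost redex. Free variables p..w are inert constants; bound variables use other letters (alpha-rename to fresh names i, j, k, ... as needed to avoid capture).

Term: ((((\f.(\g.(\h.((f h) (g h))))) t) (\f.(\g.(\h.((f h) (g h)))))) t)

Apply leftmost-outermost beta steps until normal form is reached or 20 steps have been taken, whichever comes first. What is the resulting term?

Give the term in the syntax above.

Step 0: ((((\f.(\g.(\h.((f h) (g h))))) t) (\f.(\g.(\h.((f h) (g h)))))) t)
Step 1: (((\g.(\h.((t h) (g h)))) (\f.(\g.(\h.((f h) (g h)))))) t)
Step 2: ((\h.((t h) ((\f.(\g.(\h.((f h) (g h))))) h))) t)
Step 3: ((t t) ((\f.(\g.(\h.((f h) (g h))))) t))
Step 4: ((t t) (\g.(\h.((t h) (g h)))))

Answer: ((t t) (\g.(\h.((t h) (g h)))))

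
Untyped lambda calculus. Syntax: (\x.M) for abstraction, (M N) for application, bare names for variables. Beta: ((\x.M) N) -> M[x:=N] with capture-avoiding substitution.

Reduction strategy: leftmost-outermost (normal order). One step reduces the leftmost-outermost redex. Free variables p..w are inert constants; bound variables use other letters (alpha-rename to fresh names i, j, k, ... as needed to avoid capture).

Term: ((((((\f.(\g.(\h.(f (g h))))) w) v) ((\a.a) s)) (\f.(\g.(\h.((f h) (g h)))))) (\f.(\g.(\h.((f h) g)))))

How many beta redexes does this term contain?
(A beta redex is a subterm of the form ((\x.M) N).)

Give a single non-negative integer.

Term: ((((((\f.(\g.(\h.(f (g h))))) w) v) ((\a.a) s)) (\f.(\g.(\h.((f h) (g h)))))) (\f.(\g.(\h.((f h) g)))))
  Redex: ((\f.(\g.(\h.(f (g h))))) w)
  Redex: ((\a.a) s)
Total redexes: 2

Answer: 2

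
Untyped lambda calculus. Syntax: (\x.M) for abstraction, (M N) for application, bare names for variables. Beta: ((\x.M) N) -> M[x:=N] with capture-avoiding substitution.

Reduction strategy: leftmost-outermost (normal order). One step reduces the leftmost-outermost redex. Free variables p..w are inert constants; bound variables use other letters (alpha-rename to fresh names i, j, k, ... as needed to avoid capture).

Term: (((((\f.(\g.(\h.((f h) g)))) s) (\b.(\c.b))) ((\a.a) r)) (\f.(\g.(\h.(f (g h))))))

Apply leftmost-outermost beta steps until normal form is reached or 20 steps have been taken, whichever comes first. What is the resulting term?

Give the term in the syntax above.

Answer: (((s r) (\b.(\c.b))) (\f.(\g.(\h.(f (g h))))))

Derivation:
Step 0: (((((\f.(\g.(\h.((f h) g)))) s) (\b.(\c.b))) ((\a.a) r)) (\f.(\g.(\h.(f (g h))))))
Step 1: ((((\g.(\h.((s h) g))) (\b.(\c.b))) ((\a.a) r)) (\f.(\g.(\h.(f (g h))))))
Step 2: (((\h.((s h) (\b.(\c.b)))) ((\a.a) r)) (\f.(\g.(\h.(f (g h))))))
Step 3: (((s ((\a.a) r)) (\b.(\c.b))) (\f.(\g.(\h.(f (g h))))))
Step 4: (((s r) (\b.(\c.b))) (\f.(\g.(\h.(f (g h))))))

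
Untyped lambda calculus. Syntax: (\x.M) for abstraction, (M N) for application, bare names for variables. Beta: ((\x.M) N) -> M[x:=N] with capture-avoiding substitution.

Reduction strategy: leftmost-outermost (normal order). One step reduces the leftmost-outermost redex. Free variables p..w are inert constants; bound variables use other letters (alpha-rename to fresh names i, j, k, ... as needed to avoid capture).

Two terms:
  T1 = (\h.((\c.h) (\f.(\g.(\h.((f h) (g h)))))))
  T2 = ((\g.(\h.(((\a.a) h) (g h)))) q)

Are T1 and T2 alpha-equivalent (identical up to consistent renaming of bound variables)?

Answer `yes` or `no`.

Answer: no

Derivation:
Term 1: (\h.((\c.h) (\f.(\g.(\h.((f h) (g h)))))))
Term 2: ((\g.(\h.(((\a.a) h) (g h)))) q)
Alpha-equivalence: compare structure up to binder renaming.
Result: False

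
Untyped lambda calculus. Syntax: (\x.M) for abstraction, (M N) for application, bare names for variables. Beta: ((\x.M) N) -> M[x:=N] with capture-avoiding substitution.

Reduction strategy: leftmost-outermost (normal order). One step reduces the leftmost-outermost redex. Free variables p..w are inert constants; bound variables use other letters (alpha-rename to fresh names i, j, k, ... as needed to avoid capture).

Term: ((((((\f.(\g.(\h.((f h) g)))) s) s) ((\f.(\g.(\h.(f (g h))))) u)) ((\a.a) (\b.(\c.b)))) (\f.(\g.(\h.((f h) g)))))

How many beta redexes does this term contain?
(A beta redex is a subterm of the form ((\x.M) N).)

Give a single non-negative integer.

Term: ((((((\f.(\g.(\h.((f h) g)))) s) s) ((\f.(\g.(\h.(f (g h))))) u)) ((\a.a) (\b.(\c.b)))) (\f.(\g.(\h.((f h) g)))))
  Redex: ((\f.(\g.(\h.((f h) g)))) s)
  Redex: ((\f.(\g.(\h.(f (g h))))) u)
  Redex: ((\a.a) (\b.(\c.b)))
Total redexes: 3

Answer: 3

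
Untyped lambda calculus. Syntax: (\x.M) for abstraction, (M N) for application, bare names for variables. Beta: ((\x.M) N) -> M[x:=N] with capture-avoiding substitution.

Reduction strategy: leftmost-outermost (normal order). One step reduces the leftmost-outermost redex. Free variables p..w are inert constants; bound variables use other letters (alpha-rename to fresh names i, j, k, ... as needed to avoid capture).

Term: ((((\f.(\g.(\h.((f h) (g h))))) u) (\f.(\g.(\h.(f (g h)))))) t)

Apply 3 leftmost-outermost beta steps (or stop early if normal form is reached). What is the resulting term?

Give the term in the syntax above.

Step 0: ((((\f.(\g.(\h.((f h) (g h))))) u) (\f.(\g.(\h.(f (g h)))))) t)
Step 1: (((\g.(\h.((u h) (g h)))) (\f.(\g.(\h.(f (g h)))))) t)
Step 2: ((\h.((u h) ((\f.(\g.(\h.(f (g h))))) h))) t)
Step 3: ((u t) ((\f.(\g.(\h.(f (g h))))) t))

Answer: ((u t) ((\f.(\g.(\h.(f (g h))))) t))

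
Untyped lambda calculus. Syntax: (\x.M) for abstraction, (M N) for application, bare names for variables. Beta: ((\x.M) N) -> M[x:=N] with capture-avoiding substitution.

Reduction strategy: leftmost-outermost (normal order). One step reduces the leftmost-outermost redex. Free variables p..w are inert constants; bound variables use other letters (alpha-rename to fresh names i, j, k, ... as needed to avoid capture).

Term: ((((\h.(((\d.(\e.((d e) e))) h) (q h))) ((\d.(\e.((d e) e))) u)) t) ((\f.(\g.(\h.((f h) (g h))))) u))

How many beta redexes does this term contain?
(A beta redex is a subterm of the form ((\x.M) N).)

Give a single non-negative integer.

Answer: 4

Derivation:
Term: ((((\h.(((\d.(\e.((d e) e))) h) (q h))) ((\d.(\e.((d e) e))) u)) t) ((\f.(\g.(\h.((f h) (g h))))) u))
  Redex: ((\h.(((\d.(\e.((d e) e))) h) (q h))) ((\d.(\e.((d e) e))) u))
  Redex: ((\d.(\e.((d e) e))) h)
  Redex: ((\d.(\e.((d e) e))) u)
  Redex: ((\f.(\g.(\h.((f h) (g h))))) u)
Total redexes: 4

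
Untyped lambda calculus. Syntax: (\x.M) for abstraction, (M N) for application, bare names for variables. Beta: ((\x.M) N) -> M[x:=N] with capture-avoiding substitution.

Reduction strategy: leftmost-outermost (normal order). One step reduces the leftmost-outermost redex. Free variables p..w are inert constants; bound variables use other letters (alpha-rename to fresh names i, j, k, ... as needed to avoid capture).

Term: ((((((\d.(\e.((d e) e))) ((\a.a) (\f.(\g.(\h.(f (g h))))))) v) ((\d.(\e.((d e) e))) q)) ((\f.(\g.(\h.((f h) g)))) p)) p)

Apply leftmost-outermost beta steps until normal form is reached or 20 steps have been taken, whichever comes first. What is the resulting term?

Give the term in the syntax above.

Step 0: ((((((\d.(\e.((d e) e))) ((\a.a) (\f.(\g.(\h.(f (g h))))))) v) ((\d.(\e.((d e) e))) q)) ((\f.(\g.(\h.((f h) g)))) p)) p)
Step 1: (((((\e.((((\a.a) (\f.(\g.(\h.(f (g h)))))) e) e)) v) ((\d.(\e.((d e) e))) q)) ((\f.(\g.(\h.((f h) g)))) p)) p)
Step 2: (((((((\a.a) (\f.(\g.(\h.(f (g h)))))) v) v) ((\d.(\e.((d e) e))) q)) ((\f.(\g.(\h.((f h) g)))) p)) p)
Step 3: ((((((\f.(\g.(\h.(f (g h))))) v) v) ((\d.(\e.((d e) e))) q)) ((\f.(\g.(\h.((f h) g)))) p)) p)
Step 4: (((((\g.(\h.(v (g h)))) v) ((\d.(\e.((d e) e))) q)) ((\f.(\g.(\h.((f h) g)))) p)) p)
Step 5: ((((\h.(v (v h))) ((\d.(\e.((d e) e))) q)) ((\f.(\g.(\h.((f h) g)))) p)) p)
Step 6: (((v (v ((\d.(\e.((d e) e))) q))) ((\f.(\g.(\h.((f h) g)))) p)) p)
Step 7: (((v (v (\e.((q e) e)))) ((\f.(\g.(\h.((f h) g)))) p)) p)
Step 8: (((v (v (\e.((q e) e)))) (\g.(\h.((p h) g)))) p)

Answer: (((v (v (\e.((q e) e)))) (\g.(\h.((p h) g)))) p)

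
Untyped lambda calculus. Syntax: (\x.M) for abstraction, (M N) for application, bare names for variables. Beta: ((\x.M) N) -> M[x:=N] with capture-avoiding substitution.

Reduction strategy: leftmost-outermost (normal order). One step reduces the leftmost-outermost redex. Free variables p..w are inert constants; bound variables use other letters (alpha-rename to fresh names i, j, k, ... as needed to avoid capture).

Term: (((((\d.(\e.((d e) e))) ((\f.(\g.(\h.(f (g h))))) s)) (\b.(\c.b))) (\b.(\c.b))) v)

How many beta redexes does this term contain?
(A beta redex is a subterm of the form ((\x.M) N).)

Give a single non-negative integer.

Term: (((((\d.(\e.((d e) e))) ((\f.(\g.(\h.(f (g h))))) s)) (\b.(\c.b))) (\b.(\c.b))) v)
  Redex: ((\d.(\e.((d e) e))) ((\f.(\g.(\h.(f (g h))))) s))
  Redex: ((\f.(\g.(\h.(f (g h))))) s)
Total redexes: 2

Answer: 2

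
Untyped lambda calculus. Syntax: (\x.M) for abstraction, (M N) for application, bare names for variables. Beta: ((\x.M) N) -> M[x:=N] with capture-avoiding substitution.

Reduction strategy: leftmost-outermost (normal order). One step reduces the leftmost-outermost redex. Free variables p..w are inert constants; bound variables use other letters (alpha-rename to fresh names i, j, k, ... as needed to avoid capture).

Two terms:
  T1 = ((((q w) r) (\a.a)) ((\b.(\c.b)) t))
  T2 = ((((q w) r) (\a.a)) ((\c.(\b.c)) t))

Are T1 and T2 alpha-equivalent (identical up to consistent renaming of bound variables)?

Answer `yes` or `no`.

Answer: yes

Derivation:
Term 1: ((((q w) r) (\a.a)) ((\b.(\c.b)) t))
Term 2: ((((q w) r) (\a.a)) ((\c.(\b.c)) t))
Alpha-equivalence: compare structure up to binder renaming.
Result: True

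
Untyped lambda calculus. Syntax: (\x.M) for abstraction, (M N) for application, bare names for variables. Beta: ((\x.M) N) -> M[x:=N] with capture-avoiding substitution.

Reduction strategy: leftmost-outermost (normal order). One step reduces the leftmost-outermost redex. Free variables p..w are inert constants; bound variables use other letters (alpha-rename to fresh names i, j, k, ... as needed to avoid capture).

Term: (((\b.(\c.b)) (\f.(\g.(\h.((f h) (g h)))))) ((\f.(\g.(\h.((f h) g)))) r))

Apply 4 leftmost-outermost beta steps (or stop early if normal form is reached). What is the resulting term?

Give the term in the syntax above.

Answer: (\f.(\g.(\h.((f h) (g h)))))

Derivation:
Step 0: (((\b.(\c.b)) (\f.(\g.(\h.((f h) (g h)))))) ((\f.(\g.(\h.((f h) g)))) r))
Step 1: ((\c.(\f.(\g.(\h.((f h) (g h)))))) ((\f.(\g.(\h.((f h) g)))) r))
Step 2: (\f.(\g.(\h.((f h) (g h)))))
Step 3: (normal form reached)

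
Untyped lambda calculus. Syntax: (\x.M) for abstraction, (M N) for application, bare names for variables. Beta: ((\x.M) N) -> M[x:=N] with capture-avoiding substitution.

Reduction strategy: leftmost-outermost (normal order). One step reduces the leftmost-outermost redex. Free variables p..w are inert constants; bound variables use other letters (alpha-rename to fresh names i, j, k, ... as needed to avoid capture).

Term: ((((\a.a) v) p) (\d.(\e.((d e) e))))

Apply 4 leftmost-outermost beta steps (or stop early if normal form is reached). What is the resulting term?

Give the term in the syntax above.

Answer: ((v p) (\d.(\e.((d e) e))))

Derivation:
Step 0: ((((\a.a) v) p) (\d.(\e.((d e) e))))
Step 1: ((v p) (\d.(\e.((d e) e))))
Step 2: (normal form reached)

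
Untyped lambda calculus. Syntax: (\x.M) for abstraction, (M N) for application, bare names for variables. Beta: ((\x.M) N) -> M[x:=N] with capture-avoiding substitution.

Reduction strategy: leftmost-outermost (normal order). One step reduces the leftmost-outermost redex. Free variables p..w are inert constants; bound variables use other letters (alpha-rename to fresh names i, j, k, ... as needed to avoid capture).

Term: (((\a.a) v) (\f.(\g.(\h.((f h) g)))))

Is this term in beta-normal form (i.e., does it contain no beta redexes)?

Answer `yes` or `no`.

Term: (((\a.a) v) (\f.(\g.(\h.((f h) g)))))
Found 1 beta redex(es).

Answer: no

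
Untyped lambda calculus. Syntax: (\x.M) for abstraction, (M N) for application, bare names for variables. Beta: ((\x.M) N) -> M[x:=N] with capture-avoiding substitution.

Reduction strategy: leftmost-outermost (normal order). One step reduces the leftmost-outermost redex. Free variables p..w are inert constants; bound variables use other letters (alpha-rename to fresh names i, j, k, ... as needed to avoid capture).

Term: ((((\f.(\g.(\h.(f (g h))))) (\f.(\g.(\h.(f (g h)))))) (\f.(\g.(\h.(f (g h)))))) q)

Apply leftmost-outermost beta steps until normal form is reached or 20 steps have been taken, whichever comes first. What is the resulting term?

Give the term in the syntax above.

Step 0: ((((\f.(\g.(\h.(f (g h))))) (\f.(\g.(\h.(f (g h)))))) (\f.(\g.(\h.(f (g h)))))) q)
Step 1: (((\g.(\h.((\f.(\g.(\h.(f (g h))))) (g h)))) (\f.(\g.(\h.(f (g h)))))) q)
Step 2: ((\h.((\f.(\g.(\h.(f (g h))))) ((\f.(\g.(\h.(f (g h))))) h))) q)
Step 3: ((\f.(\g.(\h.(f (g h))))) ((\f.(\g.(\h.(f (g h))))) q))
Step 4: (\g.(\h.(((\f.(\g.(\h.(f (g h))))) q) (g h))))
Step 5: (\g.(\h.((\g.(\h.(q (g h)))) (g h))))
Step 6: (\g.(\h.(\i.(q ((g h) i)))))

Answer: (\g.(\h.(\i.(q ((g h) i)))))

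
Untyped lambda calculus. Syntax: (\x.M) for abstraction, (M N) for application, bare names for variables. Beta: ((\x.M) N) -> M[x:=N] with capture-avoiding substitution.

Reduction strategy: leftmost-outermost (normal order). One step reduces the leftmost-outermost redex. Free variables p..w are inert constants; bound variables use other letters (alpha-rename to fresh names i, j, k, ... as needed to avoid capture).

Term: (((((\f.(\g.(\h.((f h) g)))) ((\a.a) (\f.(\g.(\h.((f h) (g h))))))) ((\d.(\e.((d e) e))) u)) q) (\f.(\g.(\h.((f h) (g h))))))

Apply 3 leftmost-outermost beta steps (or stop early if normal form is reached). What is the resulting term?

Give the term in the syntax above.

Answer: (((((\a.a) (\f.(\g.(\h.((f h) (g h)))))) q) ((\d.(\e.((d e) e))) u)) (\f.(\g.(\h.((f h) (g h))))))

Derivation:
Step 0: (((((\f.(\g.(\h.((f h) g)))) ((\a.a) (\f.(\g.(\h.((f h) (g h))))))) ((\d.(\e.((d e) e))) u)) q) (\f.(\g.(\h.((f h) (g h))))))
Step 1: ((((\g.(\h.((((\a.a) (\f.(\g.(\h.((f h) (g h)))))) h) g))) ((\d.(\e.((d e) e))) u)) q) (\f.(\g.(\h.((f h) (g h))))))
Step 2: (((\h.((((\a.a) (\f.(\g.(\h.((f h) (g h)))))) h) ((\d.(\e.((d e) e))) u))) q) (\f.(\g.(\h.((f h) (g h))))))
Step 3: (((((\a.a) (\f.(\g.(\h.((f h) (g h)))))) q) ((\d.(\e.((d e) e))) u)) (\f.(\g.(\h.((f h) (g h))))))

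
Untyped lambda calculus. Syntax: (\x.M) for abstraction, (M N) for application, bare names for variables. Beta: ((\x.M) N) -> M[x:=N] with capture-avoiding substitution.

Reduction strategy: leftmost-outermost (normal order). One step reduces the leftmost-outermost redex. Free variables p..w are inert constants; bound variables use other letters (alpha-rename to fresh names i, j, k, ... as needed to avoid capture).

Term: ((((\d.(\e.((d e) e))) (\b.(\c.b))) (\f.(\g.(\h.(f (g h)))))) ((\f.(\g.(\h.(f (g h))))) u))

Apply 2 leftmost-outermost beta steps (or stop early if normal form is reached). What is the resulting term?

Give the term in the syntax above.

Step 0: ((((\d.(\e.((d e) e))) (\b.(\c.b))) (\f.(\g.(\h.(f (g h)))))) ((\f.(\g.(\h.(f (g h))))) u))
Step 1: (((\e.(((\b.(\c.b)) e) e)) (\f.(\g.(\h.(f (g h)))))) ((\f.(\g.(\h.(f (g h))))) u))
Step 2: ((((\b.(\c.b)) (\f.(\g.(\h.(f (g h)))))) (\f.(\g.(\h.(f (g h)))))) ((\f.(\g.(\h.(f (g h))))) u))

Answer: ((((\b.(\c.b)) (\f.(\g.(\h.(f (g h)))))) (\f.(\g.(\h.(f (g h)))))) ((\f.(\g.(\h.(f (g h))))) u))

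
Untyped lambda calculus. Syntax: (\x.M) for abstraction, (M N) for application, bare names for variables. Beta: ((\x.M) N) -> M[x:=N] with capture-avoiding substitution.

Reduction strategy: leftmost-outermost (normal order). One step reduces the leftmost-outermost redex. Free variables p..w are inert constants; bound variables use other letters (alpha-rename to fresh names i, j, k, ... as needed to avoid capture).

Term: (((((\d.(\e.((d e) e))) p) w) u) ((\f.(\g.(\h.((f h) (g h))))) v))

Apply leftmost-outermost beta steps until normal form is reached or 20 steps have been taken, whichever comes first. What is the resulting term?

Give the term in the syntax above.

Answer: ((((p w) w) u) (\g.(\h.((v h) (g h)))))

Derivation:
Step 0: (((((\d.(\e.((d e) e))) p) w) u) ((\f.(\g.(\h.((f h) (g h))))) v))
Step 1: ((((\e.((p e) e)) w) u) ((\f.(\g.(\h.((f h) (g h))))) v))
Step 2: ((((p w) w) u) ((\f.(\g.(\h.((f h) (g h))))) v))
Step 3: ((((p w) w) u) (\g.(\h.((v h) (g h)))))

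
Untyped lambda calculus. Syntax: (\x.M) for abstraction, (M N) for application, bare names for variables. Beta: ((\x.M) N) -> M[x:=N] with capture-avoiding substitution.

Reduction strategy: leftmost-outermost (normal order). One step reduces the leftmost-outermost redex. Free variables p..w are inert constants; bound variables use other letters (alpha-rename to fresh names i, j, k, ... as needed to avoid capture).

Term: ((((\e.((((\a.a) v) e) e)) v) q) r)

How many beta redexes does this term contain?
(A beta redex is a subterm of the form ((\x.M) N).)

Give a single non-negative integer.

Answer: 2

Derivation:
Term: ((((\e.((((\a.a) v) e) e)) v) q) r)
  Redex: ((\e.((((\a.a) v) e) e)) v)
  Redex: ((\a.a) v)
Total redexes: 2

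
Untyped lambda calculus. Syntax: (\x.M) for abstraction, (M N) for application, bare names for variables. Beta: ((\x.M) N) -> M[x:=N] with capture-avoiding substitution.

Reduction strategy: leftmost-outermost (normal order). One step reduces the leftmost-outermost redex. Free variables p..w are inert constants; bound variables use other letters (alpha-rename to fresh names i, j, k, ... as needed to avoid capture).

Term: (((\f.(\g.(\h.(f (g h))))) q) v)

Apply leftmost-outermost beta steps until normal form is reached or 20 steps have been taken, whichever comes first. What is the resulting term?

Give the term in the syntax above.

Step 0: (((\f.(\g.(\h.(f (g h))))) q) v)
Step 1: ((\g.(\h.(q (g h)))) v)
Step 2: (\h.(q (v h)))

Answer: (\h.(q (v h)))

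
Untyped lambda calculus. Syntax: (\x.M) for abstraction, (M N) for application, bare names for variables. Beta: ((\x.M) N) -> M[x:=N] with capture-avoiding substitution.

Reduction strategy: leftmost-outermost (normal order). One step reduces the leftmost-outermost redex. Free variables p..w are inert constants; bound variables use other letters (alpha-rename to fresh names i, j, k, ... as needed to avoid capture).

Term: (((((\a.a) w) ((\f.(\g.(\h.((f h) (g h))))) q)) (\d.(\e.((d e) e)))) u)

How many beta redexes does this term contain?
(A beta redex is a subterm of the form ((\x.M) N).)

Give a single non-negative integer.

Term: (((((\a.a) w) ((\f.(\g.(\h.((f h) (g h))))) q)) (\d.(\e.((d e) e)))) u)
  Redex: ((\a.a) w)
  Redex: ((\f.(\g.(\h.((f h) (g h))))) q)
Total redexes: 2

Answer: 2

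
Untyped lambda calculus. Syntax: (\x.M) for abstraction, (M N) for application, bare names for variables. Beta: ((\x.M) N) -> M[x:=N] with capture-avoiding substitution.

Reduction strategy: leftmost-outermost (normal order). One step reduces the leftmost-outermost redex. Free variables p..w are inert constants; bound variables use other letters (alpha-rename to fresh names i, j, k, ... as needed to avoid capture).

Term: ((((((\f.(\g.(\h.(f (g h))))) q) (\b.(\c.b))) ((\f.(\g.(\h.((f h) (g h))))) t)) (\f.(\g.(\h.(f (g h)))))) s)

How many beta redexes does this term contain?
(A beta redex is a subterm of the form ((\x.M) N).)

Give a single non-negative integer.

Answer: 2

Derivation:
Term: ((((((\f.(\g.(\h.(f (g h))))) q) (\b.(\c.b))) ((\f.(\g.(\h.((f h) (g h))))) t)) (\f.(\g.(\h.(f (g h)))))) s)
  Redex: ((\f.(\g.(\h.(f (g h))))) q)
  Redex: ((\f.(\g.(\h.((f h) (g h))))) t)
Total redexes: 2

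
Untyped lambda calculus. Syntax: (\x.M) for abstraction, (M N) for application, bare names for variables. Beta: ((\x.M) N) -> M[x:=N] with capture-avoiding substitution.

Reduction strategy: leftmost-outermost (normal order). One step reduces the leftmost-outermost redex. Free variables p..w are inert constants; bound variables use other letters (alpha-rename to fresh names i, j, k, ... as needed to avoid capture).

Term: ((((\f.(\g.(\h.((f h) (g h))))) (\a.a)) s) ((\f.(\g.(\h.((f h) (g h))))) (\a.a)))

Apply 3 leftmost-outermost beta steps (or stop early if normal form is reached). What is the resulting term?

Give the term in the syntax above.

Answer: (((\a.a) ((\f.(\g.(\h.((f h) (g h))))) (\a.a))) (s ((\f.(\g.(\h.((f h) (g h))))) (\a.a))))

Derivation:
Step 0: ((((\f.(\g.(\h.((f h) (g h))))) (\a.a)) s) ((\f.(\g.(\h.((f h) (g h))))) (\a.a)))
Step 1: (((\g.(\h.(((\a.a) h) (g h)))) s) ((\f.(\g.(\h.((f h) (g h))))) (\a.a)))
Step 2: ((\h.(((\a.a) h) (s h))) ((\f.(\g.(\h.((f h) (g h))))) (\a.a)))
Step 3: (((\a.a) ((\f.(\g.(\h.((f h) (g h))))) (\a.a))) (s ((\f.(\g.(\h.((f h) (g h))))) (\a.a))))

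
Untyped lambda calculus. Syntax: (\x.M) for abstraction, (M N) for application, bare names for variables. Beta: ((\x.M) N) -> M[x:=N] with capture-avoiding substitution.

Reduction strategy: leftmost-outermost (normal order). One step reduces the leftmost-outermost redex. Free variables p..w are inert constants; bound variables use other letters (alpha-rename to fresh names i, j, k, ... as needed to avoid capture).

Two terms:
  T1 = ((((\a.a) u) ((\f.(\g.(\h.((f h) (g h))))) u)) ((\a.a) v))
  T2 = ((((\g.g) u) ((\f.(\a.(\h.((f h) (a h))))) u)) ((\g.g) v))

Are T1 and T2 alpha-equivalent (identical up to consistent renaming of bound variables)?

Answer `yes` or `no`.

Term 1: ((((\a.a) u) ((\f.(\g.(\h.((f h) (g h))))) u)) ((\a.a) v))
Term 2: ((((\g.g) u) ((\f.(\a.(\h.((f h) (a h))))) u)) ((\g.g) v))
Alpha-equivalence: compare structure up to binder renaming.
Result: True

Answer: yes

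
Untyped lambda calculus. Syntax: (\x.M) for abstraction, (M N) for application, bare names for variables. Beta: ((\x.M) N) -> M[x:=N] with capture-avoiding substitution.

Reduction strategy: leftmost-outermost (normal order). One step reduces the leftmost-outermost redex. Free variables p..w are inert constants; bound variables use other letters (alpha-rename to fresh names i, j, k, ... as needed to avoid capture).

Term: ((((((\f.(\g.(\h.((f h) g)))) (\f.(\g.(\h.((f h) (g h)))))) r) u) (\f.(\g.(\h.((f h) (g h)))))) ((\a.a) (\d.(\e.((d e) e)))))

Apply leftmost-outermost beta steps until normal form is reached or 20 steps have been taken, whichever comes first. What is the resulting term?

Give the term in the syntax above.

Step 0: ((((((\f.(\g.(\h.((f h) g)))) (\f.(\g.(\h.((f h) (g h)))))) r) u) (\f.(\g.(\h.((f h) (g h)))))) ((\a.a) (\d.(\e.((d e) e)))))
Step 1: (((((\g.(\h.(((\f.(\g.(\h.((f h) (g h))))) h) g))) r) u) (\f.(\g.(\h.((f h) (g h)))))) ((\a.a) (\d.(\e.((d e) e)))))
Step 2: ((((\h.(((\f.(\g.(\h.((f h) (g h))))) h) r)) u) (\f.(\g.(\h.((f h) (g h)))))) ((\a.a) (\d.(\e.((d e) e)))))
Step 3: (((((\f.(\g.(\h.((f h) (g h))))) u) r) (\f.(\g.(\h.((f h) (g h)))))) ((\a.a) (\d.(\e.((d e) e)))))
Step 4: ((((\g.(\h.((u h) (g h)))) r) (\f.(\g.(\h.((f h) (g h)))))) ((\a.a) (\d.(\e.((d e) e)))))
Step 5: (((\h.((u h) (r h))) (\f.(\g.(\h.((f h) (g h)))))) ((\a.a) (\d.(\e.((d e) e)))))
Step 6: (((u (\f.(\g.(\h.((f h) (g h)))))) (r (\f.(\g.(\h.((f h) (g h))))))) ((\a.a) (\d.(\e.((d e) e)))))
Step 7: (((u (\f.(\g.(\h.((f h) (g h)))))) (r (\f.(\g.(\h.((f h) (g h))))))) (\d.(\e.((d e) e))))

Answer: (((u (\f.(\g.(\h.((f h) (g h)))))) (r (\f.(\g.(\h.((f h) (g h))))))) (\d.(\e.((d e) e))))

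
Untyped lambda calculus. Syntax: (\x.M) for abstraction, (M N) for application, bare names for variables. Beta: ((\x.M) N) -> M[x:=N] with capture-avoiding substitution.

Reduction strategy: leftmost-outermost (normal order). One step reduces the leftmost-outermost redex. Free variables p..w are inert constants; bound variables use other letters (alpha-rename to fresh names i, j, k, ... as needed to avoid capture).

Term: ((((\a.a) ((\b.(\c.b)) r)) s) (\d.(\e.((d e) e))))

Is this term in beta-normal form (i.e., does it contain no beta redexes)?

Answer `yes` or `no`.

Term: ((((\a.a) ((\b.(\c.b)) r)) s) (\d.(\e.((d e) e))))
Found 2 beta redex(es).

Answer: no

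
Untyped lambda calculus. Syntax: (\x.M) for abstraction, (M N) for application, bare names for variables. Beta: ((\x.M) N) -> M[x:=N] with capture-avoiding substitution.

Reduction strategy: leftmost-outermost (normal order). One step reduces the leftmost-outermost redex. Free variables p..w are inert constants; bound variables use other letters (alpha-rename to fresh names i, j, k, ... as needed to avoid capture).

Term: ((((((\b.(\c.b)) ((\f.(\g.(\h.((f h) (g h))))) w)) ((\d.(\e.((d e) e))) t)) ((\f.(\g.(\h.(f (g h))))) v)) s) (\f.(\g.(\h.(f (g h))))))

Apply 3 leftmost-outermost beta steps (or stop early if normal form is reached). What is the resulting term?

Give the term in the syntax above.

Step 0: ((((((\b.(\c.b)) ((\f.(\g.(\h.((f h) (g h))))) w)) ((\d.(\e.((d e) e))) t)) ((\f.(\g.(\h.(f (g h))))) v)) s) (\f.(\g.(\h.(f (g h))))))
Step 1: (((((\c.((\f.(\g.(\h.((f h) (g h))))) w)) ((\d.(\e.((d e) e))) t)) ((\f.(\g.(\h.(f (g h))))) v)) s) (\f.(\g.(\h.(f (g h))))))
Step 2: (((((\f.(\g.(\h.((f h) (g h))))) w) ((\f.(\g.(\h.(f (g h))))) v)) s) (\f.(\g.(\h.(f (g h))))))
Step 3: ((((\g.(\h.((w h) (g h)))) ((\f.(\g.(\h.(f (g h))))) v)) s) (\f.(\g.(\h.(f (g h))))))

Answer: ((((\g.(\h.((w h) (g h)))) ((\f.(\g.(\h.(f (g h))))) v)) s) (\f.(\g.(\h.(f (g h))))))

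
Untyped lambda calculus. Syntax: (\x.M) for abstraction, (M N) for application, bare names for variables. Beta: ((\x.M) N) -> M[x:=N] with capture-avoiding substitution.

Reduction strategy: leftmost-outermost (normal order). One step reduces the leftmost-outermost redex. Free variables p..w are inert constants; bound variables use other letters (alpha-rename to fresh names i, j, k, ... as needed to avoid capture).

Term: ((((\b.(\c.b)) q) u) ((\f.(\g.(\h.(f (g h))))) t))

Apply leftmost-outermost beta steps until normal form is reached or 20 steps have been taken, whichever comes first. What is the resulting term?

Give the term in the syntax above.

Step 0: ((((\b.(\c.b)) q) u) ((\f.(\g.(\h.(f (g h))))) t))
Step 1: (((\c.q) u) ((\f.(\g.(\h.(f (g h))))) t))
Step 2: (q ((\f.(\g.(\h.(f (g h))))) t))
Step 3: (q (\g.(\h.(t (g h)))))

Answer: (q (\g.(\h.(t (g h)))))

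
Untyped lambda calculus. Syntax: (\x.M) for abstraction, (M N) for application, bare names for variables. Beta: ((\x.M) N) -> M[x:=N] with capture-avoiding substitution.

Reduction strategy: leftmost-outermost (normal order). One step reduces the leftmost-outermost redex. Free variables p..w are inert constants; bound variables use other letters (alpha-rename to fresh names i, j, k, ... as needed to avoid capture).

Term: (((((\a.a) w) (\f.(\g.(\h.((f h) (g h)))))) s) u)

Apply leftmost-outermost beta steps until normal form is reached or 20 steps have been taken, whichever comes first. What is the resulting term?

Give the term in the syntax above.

Answer: (((w (\f.(\g.(\h.((f h) (g h)))))) s) u)

Derivation:
Step 0: (((((\a.a) w) (\f.(\g.(\h.((f h) (g h)))))) s) u)
Step 1: (((w (\f.(\g.(\h.((f h) (g h)))))) s) u)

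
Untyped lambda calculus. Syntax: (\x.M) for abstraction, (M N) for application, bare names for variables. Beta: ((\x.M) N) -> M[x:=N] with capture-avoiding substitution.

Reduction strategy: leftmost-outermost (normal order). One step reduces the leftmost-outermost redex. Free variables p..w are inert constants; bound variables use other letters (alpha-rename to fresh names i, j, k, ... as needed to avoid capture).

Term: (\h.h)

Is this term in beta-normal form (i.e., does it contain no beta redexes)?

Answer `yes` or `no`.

Answer: yes

Derivation:
Term: (\h.h)
No beta redexes found.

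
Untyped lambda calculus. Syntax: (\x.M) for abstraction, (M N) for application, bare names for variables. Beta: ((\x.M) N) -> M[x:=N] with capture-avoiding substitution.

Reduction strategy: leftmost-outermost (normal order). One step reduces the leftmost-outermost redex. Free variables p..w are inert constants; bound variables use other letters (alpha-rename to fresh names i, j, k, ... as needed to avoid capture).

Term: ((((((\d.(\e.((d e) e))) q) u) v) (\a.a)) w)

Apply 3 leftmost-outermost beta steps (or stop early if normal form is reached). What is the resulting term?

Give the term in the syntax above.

Answer: (((((q u) u) v) (\a.a)) w)

Derivation:
Step 0: ((((((\d.(\e.((d e) e))) q) u) v) (\a.a)) w)
Step 1: (((((\e.((q e) e)) u) v) (\a.a)) w)
Step 2: (((((q u) u) v) (\a.a)) w)
Step 3: (normal form reached)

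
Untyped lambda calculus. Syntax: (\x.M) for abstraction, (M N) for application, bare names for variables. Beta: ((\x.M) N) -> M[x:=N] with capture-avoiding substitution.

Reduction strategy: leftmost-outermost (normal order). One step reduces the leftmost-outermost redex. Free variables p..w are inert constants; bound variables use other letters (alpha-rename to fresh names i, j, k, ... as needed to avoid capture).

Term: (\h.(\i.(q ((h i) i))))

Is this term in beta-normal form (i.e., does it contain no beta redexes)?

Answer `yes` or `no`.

Answer: yes

Derivation:
Term: (\h.(\i.(q ((h i) i))))
No beta redexes found.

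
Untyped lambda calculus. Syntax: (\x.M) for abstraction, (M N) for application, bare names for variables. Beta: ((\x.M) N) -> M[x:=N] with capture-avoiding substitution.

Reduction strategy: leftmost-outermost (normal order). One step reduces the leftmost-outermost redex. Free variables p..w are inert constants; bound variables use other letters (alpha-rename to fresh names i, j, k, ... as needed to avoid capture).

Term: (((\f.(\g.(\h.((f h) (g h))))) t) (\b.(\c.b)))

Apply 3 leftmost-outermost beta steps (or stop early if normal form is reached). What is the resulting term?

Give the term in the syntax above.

Answer: (\h.((t h) (\c.h)))

Derivation:
Step 0: (((\f.(\g.(\h.((f h) (g h))))) t) (\b.(\c.b)))
Step 1: ((\g.(\h.((t h) (g h)))) (\b.(\c.b)))
Step 2: (\h.((t h) ((\b.(\c.b)) h)))
Step 3: (\h.((t h) (\c.h)))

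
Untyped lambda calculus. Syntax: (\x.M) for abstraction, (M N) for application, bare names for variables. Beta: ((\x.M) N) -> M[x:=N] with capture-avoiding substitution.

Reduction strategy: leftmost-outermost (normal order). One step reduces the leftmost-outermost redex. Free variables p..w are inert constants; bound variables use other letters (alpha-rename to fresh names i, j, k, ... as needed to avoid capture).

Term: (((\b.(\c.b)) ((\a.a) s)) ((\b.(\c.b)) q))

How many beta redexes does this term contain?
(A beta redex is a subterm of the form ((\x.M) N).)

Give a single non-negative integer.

Answer: 3

Derivation:
Term: (((\b.(\c.b)) ((\a.a) s)) ((\b.(\c.b)) q))
  Redex: ((\b.(\c.b)) ((\a.a) s))
  Redex: ((\a.a) s)
  Redex: ((\b.(\c.b)) q)
Total redexes: 3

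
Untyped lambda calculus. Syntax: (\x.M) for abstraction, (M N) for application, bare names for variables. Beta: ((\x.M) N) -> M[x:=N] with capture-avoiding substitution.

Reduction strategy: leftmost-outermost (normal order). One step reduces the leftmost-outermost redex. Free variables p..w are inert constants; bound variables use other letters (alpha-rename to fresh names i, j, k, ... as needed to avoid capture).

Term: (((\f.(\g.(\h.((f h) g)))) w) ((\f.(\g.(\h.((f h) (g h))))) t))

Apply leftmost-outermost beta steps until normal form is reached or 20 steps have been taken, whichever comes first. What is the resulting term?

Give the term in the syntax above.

Step 0: (((\f.(\g.(\h.((f h) g)))) w) ((\f.(\g.(\h.((f h) (g h))))) t))
Step 1: ((\g.(\h.((w h) g))) ((\f.(\g.(\h.((f h) (g h))))) t))
Step 2: (\h.((w h) ((\f.(\g.(\h.((f h) (g h))))) t)))
Step 3: (\h.((w h) (\g.(\h.((t h) (g h))))))

Answer: (\h.((w h) (\g.(\h.((t h) (g h))))))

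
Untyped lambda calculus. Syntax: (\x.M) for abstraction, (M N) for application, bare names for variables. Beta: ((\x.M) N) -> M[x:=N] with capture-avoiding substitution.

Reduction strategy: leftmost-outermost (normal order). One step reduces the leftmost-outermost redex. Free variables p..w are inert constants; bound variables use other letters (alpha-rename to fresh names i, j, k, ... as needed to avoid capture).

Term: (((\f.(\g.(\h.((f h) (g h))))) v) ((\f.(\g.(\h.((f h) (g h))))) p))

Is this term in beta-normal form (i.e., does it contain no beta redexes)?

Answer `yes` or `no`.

Term: (((\f.(\g.(\h.((f h) (g h))))) v) ((\f.(\g.(\h.((f h) (g h))))) p))
Found 2 beta redex(es).

Answer: no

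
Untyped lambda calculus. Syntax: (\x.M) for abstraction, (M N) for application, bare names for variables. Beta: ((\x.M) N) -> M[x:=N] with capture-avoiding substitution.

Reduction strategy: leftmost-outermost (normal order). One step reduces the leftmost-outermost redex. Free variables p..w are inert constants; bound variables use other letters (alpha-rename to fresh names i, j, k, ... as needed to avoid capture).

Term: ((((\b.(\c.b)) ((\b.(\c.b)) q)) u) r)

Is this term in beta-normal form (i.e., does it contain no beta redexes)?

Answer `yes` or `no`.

Answer: no

Derivation:
Term: ((((\b.(\c.b)) ((\b.(\c.b)) q)) u) r)
Found 2 beta redex(es).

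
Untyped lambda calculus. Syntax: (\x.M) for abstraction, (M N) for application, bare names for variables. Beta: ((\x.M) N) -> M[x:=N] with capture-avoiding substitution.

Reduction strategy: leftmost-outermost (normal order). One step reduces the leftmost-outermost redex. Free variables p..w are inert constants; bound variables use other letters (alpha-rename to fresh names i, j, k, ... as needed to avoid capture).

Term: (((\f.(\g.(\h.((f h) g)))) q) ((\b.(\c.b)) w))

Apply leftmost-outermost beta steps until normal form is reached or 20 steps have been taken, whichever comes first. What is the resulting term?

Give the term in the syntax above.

Answer: (\h.((q h) (\c.w)))

Derivation:
Step 0: (((\f.(\g.(\h.((f h) g)))) q) ((\b.(\c.b)) w))
Step 1: ((\g.(\h.((q h) g))) ((\b.(\c.b)) w))
Step 2: (\h.((q h) ((\b.(\c.b)) w)))
Step 3: (\h.((q h) (\c.w)))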